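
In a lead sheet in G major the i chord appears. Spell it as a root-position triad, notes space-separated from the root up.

The root, G, is scale degree 1 — the same note in G major and G minor; only the chord quality changes. Building the minor chord from the parallel minor on G: G–Bb–D.

G Bb D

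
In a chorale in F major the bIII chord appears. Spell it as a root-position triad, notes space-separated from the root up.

Ab C Eb

bIII is built on the lowered scale degree 3. In F major degree 3 is A; lowered it becomes Ab. In F minor the chord on Ab is Ab–C–Eb.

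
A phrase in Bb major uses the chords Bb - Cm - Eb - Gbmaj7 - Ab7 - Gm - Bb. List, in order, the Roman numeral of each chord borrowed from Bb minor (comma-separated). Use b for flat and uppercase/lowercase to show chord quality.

In Bb major the diatonic chords are Bb, Cm, Dm, Eb, F, Gm, Adim. Bb, Cm, Eb and Gm all belong to that set. Gbmaj7 (Gb–Bb–Db–F) is not: scale degree 6 in Bb major carries Gm (vi). In Bb minor the chord on that degree is Gbmaj7, so here it functions as bVImaj7, borrowed from the parallel minor. Ab7 (Ab–C–Eb–Gb) is not: scale degree 7 in Bb major carries Adim (vii°). In Bb minor the chord on that degree is Ab7, so here it functions as bVII7, borrowed from the parallel minor.

bVImaj7, bVII7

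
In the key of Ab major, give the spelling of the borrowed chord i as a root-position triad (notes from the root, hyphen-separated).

The root, Ab, is scale degree 1 — the same note in Ab major and Ab minor; only the chord quality changes. Stacking thirds in Ab minor on Ab gives Ab–Cb–Eb.

Ab-Cb-Eb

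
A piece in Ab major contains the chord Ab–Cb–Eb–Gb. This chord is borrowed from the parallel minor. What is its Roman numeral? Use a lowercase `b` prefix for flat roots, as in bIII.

Ab is scale degree 1 in Ab major. Diatonically Ab major has Ab (I) on that degree; Ab–Cb–Eb–Gb is instead the minor-seventh chord native to Ab minor, so it takes the label i7.

i7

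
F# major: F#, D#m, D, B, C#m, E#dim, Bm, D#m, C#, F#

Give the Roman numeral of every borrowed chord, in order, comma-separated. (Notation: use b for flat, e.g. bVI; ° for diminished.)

bVI, v, iv

F# major has the diatonic set F#, G#m, A#m, B, C#, D#m, E#dim. F#, D#m, B, E#dim and C# are all diatonic. D (D–F#–A) is not: scale degree 6 in F# major carries D#m (vi). In F# minor the chord on that degree is D, so here it functions as bVI, borrowed from the parallel minor. C#m (C#–E–G#) is not: scale degree 5 in F# major carries C# (V). In F# minor the chord on that degree is C#m, so here it functions as v, borrowed from the parallel minor. Bm (B–D–F#) doesn't fit — on degree 4 F# major would have B (IV). Bm is the degree-4 chord of F# minor, so it is the borrowed iv.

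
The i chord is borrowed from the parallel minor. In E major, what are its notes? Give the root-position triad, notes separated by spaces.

The root, E, is scale degree 1 — the same note in E major and E minor; only the chord quality changes. In E minor the chord on E is E–G–B.

E G B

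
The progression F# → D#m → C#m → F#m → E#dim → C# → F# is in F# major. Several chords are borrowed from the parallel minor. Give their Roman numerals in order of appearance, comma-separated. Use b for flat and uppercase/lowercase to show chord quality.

v, i

In F# major the diatonic chords are F#, G#m, A#m, B, C#, D#m, E#dim. F#, D#m, E#dim and C# all belong to that set. C#m (C#–E–G#) is not: scale degree 5 in F# major carries C# (V). In F# minor the chord on that degree is C#m, so here it functions as v, borrowed from the parallel minor. F#m (F#–A–C#) is not: scale degree 1 in F# major carries F# (I). In F# minor the chord on that degree is F#m, so here it functions as i, borrowed from the parallel minor.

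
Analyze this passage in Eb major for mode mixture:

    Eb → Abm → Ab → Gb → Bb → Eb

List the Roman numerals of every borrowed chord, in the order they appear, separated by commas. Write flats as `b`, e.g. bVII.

iv, bIII

In Eb major the diatonic chords are Eb, Fm, Gm, Ab, Bb, Cm, Ddim. Of the given chords, Eb, Ab and Bb are diatonic. But Abm (Ab–Cb–Eb) is foreign: the diatonic IV on degree 4 is Ab, whereas Abm comes from Eb minor. It is labeled iv. Gb (Gb–Bb–Db) is not: scale degree 3 in Eb major carries Gm (iii). In Eb minor the chord on that degree is Gb, so here it functions as bIII, borrowed from the parallel minor.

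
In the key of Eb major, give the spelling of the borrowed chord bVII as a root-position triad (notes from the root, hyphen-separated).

Db-F-Ab

The root of bVII is the lowered 7th degree: D becomes Db. Building the major chord from the parallel minor on Db: Db–F–Ab.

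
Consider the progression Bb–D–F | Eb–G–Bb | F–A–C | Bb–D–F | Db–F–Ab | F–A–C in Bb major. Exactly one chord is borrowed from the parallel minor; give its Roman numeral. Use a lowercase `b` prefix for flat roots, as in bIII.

Bb major has the diatonic set Bb, Cm, Dm, Eb, F, Gm, Adim. Bb–D–F = Bb, Eb–G–Bb = Eb and F–A–C = F all belong to that set. Db–F–Ab is not: scale degree 3 in Bb major carries Dm (iii). In Bb minor the chord on that degree is Db, so here it functions as bIII, borrowed from the parallel minor.

bIII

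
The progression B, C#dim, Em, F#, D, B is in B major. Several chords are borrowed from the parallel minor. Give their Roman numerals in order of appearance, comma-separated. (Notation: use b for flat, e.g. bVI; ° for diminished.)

In B major the diatonic chords are B, C#m, D#m, E, F#, G#m, A#dim. Of the given chords, B and F# are diatonic. C#dim (C#–E–G) doesn't fit — on degree 2 B major would have C#m (ii). C#dim is the degree-2 chord of B minor, so it is the borrowed ii°. Em (E–G–B) is not: scale degree 4 in B major carries E (IV). In B minor the chord on that degree is Em, so here it functions as iv, borrowed from the parallel minor. D (D–F#–A) is not: scale degree 3 in B major carries D#m (iii). In B minor the chord on that degree is D, so here it functions as bIII, borrowed from the parallel minor.

ii°, iv, bIII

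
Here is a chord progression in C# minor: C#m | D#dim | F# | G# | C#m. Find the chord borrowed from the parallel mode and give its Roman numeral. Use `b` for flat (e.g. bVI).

IV

The diatonic triads in C# minor (with V from harmonic minor) are C#m, D#dim, E, F#m, G#, A, B. Of the given chords, C#m, D#dim and G# are diatonic. But F# (F#–A#–C#) is foreign: the diatonic iv on degree 4 is F#m, whereas F# comes from C# major. It is labeled IV.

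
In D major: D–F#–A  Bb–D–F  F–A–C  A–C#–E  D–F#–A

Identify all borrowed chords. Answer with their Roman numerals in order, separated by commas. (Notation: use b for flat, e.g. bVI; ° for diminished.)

bVI, bIII

D major has the diatonic set D, Em, F#m, G, A, Bm, C#dim. Of the given chords, D–F#–A = D and A–C#–E = A are diatonic. Bb–D–F doesn't fit — on degree 6 D major would have Bm (vi). Bb is the degree-6 chord of D minor, so it is the borrowed bVI. F–A–C doesn't fit — on degree 3 D major would have F#m (iii). F is the degree-3 chord of D minor, so it is the borrowed bIII.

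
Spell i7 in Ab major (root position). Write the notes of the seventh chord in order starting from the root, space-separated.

Ab Cb Eb Gb

The root, Ab, is scale degree 1 — the same note in Ab major and Ab minor; only the chord quality changes. Stacking thirds in Ab minor on Ab gives Ab–Cb–Eb–Gb.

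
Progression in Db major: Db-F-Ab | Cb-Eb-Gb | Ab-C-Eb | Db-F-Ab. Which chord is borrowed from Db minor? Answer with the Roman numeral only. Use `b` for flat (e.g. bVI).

In Db major the diatonic chords are Db, Ebm, Fm, Gb, Ab, Bbm, Cdim. Db–F–Ab = Db and Ab–C–Eb = Ab both belong to that set. Cb–Eb–Gb is not: scale degree 7 in Db major carries Cdim (vii°). In Db minor the chord on that degree is Cb, so here it functions as bVII, borrowed from the parallel minor.

bVII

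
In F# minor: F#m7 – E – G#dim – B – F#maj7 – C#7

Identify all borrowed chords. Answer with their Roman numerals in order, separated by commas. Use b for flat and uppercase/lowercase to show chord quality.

F# minor has the diatonic set F#m, G#dim, A, Bm, C#, D, E (with V from harmonic minor). F#m7, E, G#dim and C#7 all belong to that set. B (B–D#–F#) is not: scale degree 4 in F# minor carries Bm (iv). In F# major the chord on that degree is B, so here it functions as IV, borrowed from the parallel major. F#maj7 (F#–A#–C#–E#) is not: scale degree 1 in F# minor carries F#m (i). In F# major the chord on that degree is F#maj7, so here it functions as Imaj7, borrowed from the parallel major.

IV, Imaj7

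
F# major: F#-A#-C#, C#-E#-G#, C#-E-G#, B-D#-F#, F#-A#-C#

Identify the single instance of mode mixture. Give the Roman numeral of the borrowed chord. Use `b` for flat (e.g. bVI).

v

The diatonic triads in F# major are F#, G#m, A#m, B, C#, D#m, E#dim. F#–A#–C# = F#, C#–E#–G# = C# and B–D#–F# = B all belong to that set. But C#–E–G# is foreign: the diatonic V on degree 5 is C#, whereas C#m comes from F# minor. It is labeled v.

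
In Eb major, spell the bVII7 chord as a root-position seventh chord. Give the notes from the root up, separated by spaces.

The root of bVII7 is the lowered 7th degree: D becomes Db. In Eb minor the chord on Db is Db–F–Ab–Cb.

Db F Ab Cb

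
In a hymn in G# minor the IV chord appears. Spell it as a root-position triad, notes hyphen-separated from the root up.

The root, C#, is scale degree 4 — the same note in G# minor and G# major; only the chord quality changes. In G# major the chord on C# is C#–E#–G#.

C#-E#-G#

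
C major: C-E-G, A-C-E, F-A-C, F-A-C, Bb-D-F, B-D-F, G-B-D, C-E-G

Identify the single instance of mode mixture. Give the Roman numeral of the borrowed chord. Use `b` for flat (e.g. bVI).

bVII

C major has the diatonic set C, Dm, Em, F, G, Am, Bdim. C–E–G = C, A–C–E = Am, F–A–C = F, B–D–F = Bdim and G–B–D = G all belong to that set. But Bb–D–F is foreign: the diatonic vii° on degree 7 is Bdim, whereas Bb comes from C minor. It is labeled bVII.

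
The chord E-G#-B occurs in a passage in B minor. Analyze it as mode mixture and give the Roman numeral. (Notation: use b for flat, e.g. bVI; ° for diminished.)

IV

The root E is the diatonic 4th degree of B minor; the borrowing shows in the chord quality. E–G#–B is a major chord — the form found in B major, not the diatonic iv (Em). Borrowed into B minor it is written IV.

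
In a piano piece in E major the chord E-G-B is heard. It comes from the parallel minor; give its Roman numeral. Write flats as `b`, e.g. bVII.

i

E is scale degree 1 in E major. E–G–B is a minor chord — the form found in E minor, not the diatonic I (E). Borrowed into E major it is written i.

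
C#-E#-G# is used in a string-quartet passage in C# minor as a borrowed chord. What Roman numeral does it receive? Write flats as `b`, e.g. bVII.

The root C# is the diatonic 1st degree of C# minor; the borrowing shows in the chord quality. The diatonic chord on degree 1 would be C#m (i), but C#–E#–G# is the major chord from C# major. As a borrowed chord it is labeled I.

I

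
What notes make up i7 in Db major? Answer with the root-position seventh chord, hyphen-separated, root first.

Db-Fb-Ab-Cb

i7 is built on scale degree 1, which is Db in both Db major and its parallel. In Db minor the chord on Db is Db–Fb–Ab–Cb.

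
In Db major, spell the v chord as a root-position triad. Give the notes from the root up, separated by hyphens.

v is built on scale degree 5, which is Ab in both Db major and its parallel. In Db minor the chord on Ab is Ab–Cb–Eb.

Ab-Cb-Eb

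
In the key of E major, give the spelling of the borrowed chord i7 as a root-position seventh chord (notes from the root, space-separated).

E G B D

i7 is built on scale degree 1, which is E in both E major and its parallel. Building the minor-seventh chord from the parallel minor on E: E–G–B–D.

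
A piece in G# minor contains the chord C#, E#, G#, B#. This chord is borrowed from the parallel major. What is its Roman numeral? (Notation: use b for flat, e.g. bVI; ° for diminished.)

IVmaj7

C# is scale degree 4 in G# minor. The diatonic chord on degree 4 would be C#m (iv), but C#–E#–G#–B# is the major-seventh chord from G# major. As a borrowed chord it is labeled IVmaj7.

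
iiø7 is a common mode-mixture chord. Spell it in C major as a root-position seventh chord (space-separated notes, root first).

iiø7 is built on scale degree 2, which is D in both C major and its parallel. In C minor the chord on D is D–F–Ab–C.

D F Ab C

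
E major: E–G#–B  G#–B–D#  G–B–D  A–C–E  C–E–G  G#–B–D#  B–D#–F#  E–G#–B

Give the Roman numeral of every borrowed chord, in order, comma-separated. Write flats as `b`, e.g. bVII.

bIII, iv, bVI

The diatonic triads in E major are E, F#m, G#m, A, B, C#m, D#dim. E–G#–B = E, G#–B–D# = G#m and B–D#–F# = B are all diatonic. But G–B–D is foreign: the diatonic iii on degree 3 is G#m, whereas G comes from E minor. It is labeled bIII. But A–C–E is foreign: the diatonic IV on degree 4 is A, whereas Am comes from E minor. It is labeled iv. C–E–G is not: scale degree 6 in E major carries C#m (vi). In E minor the chord on that degree is C, so here it functions as bVI, borrowed from the parallel minor.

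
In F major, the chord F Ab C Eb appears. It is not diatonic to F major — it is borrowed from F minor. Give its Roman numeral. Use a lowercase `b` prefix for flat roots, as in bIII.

The root F is the diatonic 1st degree of F major; the borrowing shows in the chord quality. Diatonically F major has F (I) on that degree; F–Ab–C–Eb is instead the minor-seventh chord native to F minor, so it takes the label i7.

i7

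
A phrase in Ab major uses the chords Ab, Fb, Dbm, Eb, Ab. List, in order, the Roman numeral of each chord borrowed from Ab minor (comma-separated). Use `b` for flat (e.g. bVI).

bVI, iv

In Ab major the diatonic chords are Ab, Bbm, Cm, Db, Eb, Fm, Gdim. Ab and Eb both belong to that set. Fb (Fb–Ab–Cb) is not: scale degree 6 in Ab major carries Fm (vi). In Ab minor the chord on that degree is Fb, so here it functions as bVI, borrowed from the parallel minor. Dbm (Db–Fb–Ab) is not: scale degree 4 in Ab major carries Db (IV). In Ab minor the chord on that degree is Dbm, so here it functions as iv, borrowed from the parallel minor.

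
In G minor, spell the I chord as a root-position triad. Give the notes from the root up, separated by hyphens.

I is built on scale degree 1, which is G in both G minor and its parallel. Building the major chord from the parallel major on G: G–B–D.

G-B-D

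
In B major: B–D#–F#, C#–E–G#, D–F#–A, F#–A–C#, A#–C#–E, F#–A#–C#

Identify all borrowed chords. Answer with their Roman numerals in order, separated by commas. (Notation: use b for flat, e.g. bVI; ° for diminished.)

bIII, v

The diatonic triads in B major are B, C#m, D#m, E, F#, G#m, A#dim. B–D#–F# = B, C#–E–G# = C#m, A#–C#–E = A#dim and F#–A#–C# = F# are all diatonic. D–F#–A doesn't fit — on degree 3 B major would have D#m (iii). D is the degree-3 chord of B minor, so it is the borrowed bIII. But F#–A–C# is foreign: the diatonic V on degree 5 is F#, whereas F#m comes from B minor. It is labeled v.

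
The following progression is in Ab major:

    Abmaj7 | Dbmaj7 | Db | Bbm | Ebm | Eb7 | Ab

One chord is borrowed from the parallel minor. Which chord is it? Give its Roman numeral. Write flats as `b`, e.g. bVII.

v

In Ab major the diatonic chords are Ab, Bbm, Cm, Db, Eb, Fm, Gdim. Abmaj7, Dbmaj7, Db, Bbm, Eb7 and Ab all belong to that set. Ebm (Eb–Gb–Bb) doesn't fit — on degree 5 Ab major would have Eb (V). Ebm is the degree-5 chord of Ab minor, so it is the borrowed v.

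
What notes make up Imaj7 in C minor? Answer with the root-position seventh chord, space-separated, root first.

C E G B

Imaj7 is built on scale degree 1, which is C in both C minor and its parallel. Stacking thirds in C major on C gives C–E–G–B.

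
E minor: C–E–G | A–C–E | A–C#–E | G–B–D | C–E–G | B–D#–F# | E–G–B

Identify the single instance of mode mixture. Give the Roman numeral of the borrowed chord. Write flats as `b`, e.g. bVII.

IV

In E minor (with V from harmonic minor) the diatonic chords are Em, F#dim, G, Am, B, C, D. Of the given chords, C–E–G = C, A–C–E = Am, G–B–D = G, B–D#–F# = B and E–G–B = Em are diatonic. A–C#–E is not: scale degree 4 in E minor carries Am (iv). In E major the chord on that degree is A, so here it functions as IV, borrowed from the parallel major.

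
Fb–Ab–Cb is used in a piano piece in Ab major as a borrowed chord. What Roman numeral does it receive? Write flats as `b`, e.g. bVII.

bVI

The root Fb is the lowered 6th scale degree — diatonically Ab major has F there. Diatonically Ab major has Fm (vi) on that degree; Fb–Ab–Cb is instead the major chord native to Ab minor, so it takes the label bVI.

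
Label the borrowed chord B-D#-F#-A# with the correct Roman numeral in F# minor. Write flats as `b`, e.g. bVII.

B is scale degree 4 in F# minor. Diatonically F# minor has Bm (iv) on that degree; B–D#–F#–A# is instead the major-seventh chord native to F# major, so it takes the label IVmaj7.

IVmaj7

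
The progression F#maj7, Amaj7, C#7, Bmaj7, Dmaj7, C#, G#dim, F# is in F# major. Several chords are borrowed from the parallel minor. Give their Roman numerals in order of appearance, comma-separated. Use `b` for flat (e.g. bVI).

bIIImaj7, bVImaj7, ii°

In F# major the diatonic chords are F#, G#m, A#m, B, C#, D#m, E#dim. Of the given chords, F#maj7, C#7, Bmaj7, C# and F# are diatonic. Amaj7 (A–C#–E–G#) is not: scale degree 3 in F# major carries A#m (iii). In F# minor the chord on that degree is Amaj7, so here it functions as bIIImaj7, borrowed from the parallel minor. Dmaj7 (D–F#–A–C#) doesn't fit — on degree 6 F# major would have D#m (vi). Dmaj7 is the degree-6 chord of F# minor, so it is the borrowed bVImaj7. G#dim (G#–B–D) is not: scale degree 2 in F# major carries G#m (ii). In F# minor the chord on that degree is G#dim, so here it functions as ii°, borrowed from the parallel minor.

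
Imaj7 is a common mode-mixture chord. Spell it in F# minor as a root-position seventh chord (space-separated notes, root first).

The root, F#, is scale degree 1 — the same note in F# minor and F# major; only the chord quality changes. Building the major-seventh chord from the parallel major on F#: F#–A#–C#–E#.

F# A# C# E#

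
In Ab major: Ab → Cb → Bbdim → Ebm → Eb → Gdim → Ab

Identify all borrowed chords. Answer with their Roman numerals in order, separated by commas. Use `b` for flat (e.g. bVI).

bIII, ii°, v

Ab major has the diatonic set Ab, Bbm, Cm, Db, Eb, Fm, Gdim. Ab, Eb and Gdim are all diatonic. Cb (Cb–Eb–Gb) is not: scale degree 3 in Ab major carries Cm (iii). In Ab minor the chord on that degree is Cb, so here it functions as bIII, borrowed from the parallel minor. But Bbdim (Bb–Db–Fb) is foreign: the diatonic ii on degree 2 is Bbm, whereas Bbdim comes from Ab minor. It is labeled ii°. But Ebm (Eb–Gb–Bb) is foreign: the diatonic V on degree 5 is Eb, whereas Ebm comes from Ab minor. It is labeled v.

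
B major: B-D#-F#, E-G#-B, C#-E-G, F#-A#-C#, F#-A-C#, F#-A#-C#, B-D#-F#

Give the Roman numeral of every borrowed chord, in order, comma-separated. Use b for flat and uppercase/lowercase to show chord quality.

ii°, v

In B major the diatonic chords are B, C#m, D#m, E, F#, G#m, A#dim. B–D#–F# = B, E–G#–B = E and F#–A#–C# = F# all belong to that set. C#–E–G is not: scale degree 2 in B major carries C#m (ii). In B minor the chord on that degree is C#dim, so here it functions as ii°, borrowed from the parallel minor. F#–A–C# doesn't fit — on degree 5 B major would have F# (V). F#m is the degree-5 chord of B minor, so it is the borrowed v.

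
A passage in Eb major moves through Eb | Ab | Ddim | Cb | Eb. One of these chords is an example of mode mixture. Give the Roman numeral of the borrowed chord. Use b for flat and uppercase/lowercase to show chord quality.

In Eb major the diatonic chords are Eb, Fm, Gm, Ab, Bb, Cm, Ddim. Eb, Ab and Ddim all belong to that set. Cb (Cb–Eb–Gb) is not: scale degree 6 in Eb major carries Cm (vi). In Eb minor the chord on that degree is Cb, so here it functions as bVI, borrowed from the parallel minor.

bVI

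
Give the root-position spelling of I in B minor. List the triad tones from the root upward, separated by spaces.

B D# F#

The root, B, is scale degree 1 — the same note in B minor and B major; only the chord quality changes. In B major the chord on B is B–D#–F#.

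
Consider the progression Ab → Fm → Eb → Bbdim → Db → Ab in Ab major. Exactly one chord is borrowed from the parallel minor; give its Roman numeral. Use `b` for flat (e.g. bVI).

ii°

Ab major has the diatonic set Ab, Bbm, Cm, Db, Eb, Fm, Gdim. Of the given chords, Ab, Fm, Eb and Db are diatonic. Bbdim (Bb–Db–Fb) is not: scale degree 2 in Ab major carries Bbm (ii). In Ab minor the chord on that degree is Bbdim, so here it functions as ii°, borrowed from the parallel minor.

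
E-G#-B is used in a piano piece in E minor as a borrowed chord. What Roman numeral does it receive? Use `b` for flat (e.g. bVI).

I

The root E is the diatonic 1st degree of E minor; the borrowing shows in the chord quality. The diatonic chord on degree 1 would be Em (i), but E–G#–B is the major chord from E major. As a borrowed chord it is labeled I.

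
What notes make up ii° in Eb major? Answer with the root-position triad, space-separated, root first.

The root, F, is scale degree 2 — the same note in Eb major and Eb minor; only the chord quality changes. Stacking thirds in Eb minor on F gives F–Ab–Cb.

F Ab Cb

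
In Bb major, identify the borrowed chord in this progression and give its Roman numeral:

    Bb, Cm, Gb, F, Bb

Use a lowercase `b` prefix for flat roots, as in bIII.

The diatonic triads in Bb major are Bb, Cm, Dm, Eb, F, Gm, Adim. Of the given chords, Bb, Cm and F are diatonic. Gb (Gb–Bb–Db) doesn't fit — on degree 6 Bb major would have Gm (vi). Gb is the degree-6 chord of Bb minor, so it is the borrowed bVI.

bVI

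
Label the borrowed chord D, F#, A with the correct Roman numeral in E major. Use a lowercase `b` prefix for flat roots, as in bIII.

D is the lowered form of scale degree 7 in E major (the diatonic degree 7 is D#). D–F#–A is a major chord — the form found in E minor, not the diatonic vii° (D#dim). Borrowed into E major it is written bVII.

bVII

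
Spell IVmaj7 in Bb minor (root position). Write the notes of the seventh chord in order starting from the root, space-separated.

Eb G Bb D

IVmaj7 is built on scale degree 4, which is Eb in both Bb minor and its parallel. Building the major-seventh chord from the parallel major on Eb: Eb–G–Bb–D.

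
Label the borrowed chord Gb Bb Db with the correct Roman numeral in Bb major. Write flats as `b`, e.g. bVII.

Gb is the lowered form of scale degree 6 in Bb major (the diatonic degree 6 is G). The diatonic chord on degree 6 would be Gm (vi), but Gb–Bb–Db is the major chord from Bb minor. As a borrowed chord it is labeled bVI.

bVI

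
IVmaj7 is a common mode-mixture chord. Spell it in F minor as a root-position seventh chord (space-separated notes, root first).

Bb D F A

IVmaj7 is built on scale degree 4, which is Bb in both F minor and its parallel. Building the major-seventh chord from the parallel major on Bb: Bb–D–F–A.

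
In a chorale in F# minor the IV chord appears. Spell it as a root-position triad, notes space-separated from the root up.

IV is built on scale degree 4, which is B in both F# minor and its parallel. Stacking thirds in F# major on B gives B–D#–F#.

B D# F#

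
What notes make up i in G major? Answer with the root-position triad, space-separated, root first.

G Bb D

The root, G, is scale degree 1 — the same note in G major and G minor; only the chord quality changes. Stacking thirds in G minor on G gives G–Bb–D.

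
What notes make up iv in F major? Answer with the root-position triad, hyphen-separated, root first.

Bb-Db-F

The root, Bb, is scale degree 4 — the same note in F major and F minor; only the chord quality changes. In F minor the chord on Bb is Bb–Db–F.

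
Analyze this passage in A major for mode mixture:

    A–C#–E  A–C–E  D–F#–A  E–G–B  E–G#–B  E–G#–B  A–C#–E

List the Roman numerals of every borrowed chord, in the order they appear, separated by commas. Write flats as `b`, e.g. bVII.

A major has the diatonic set A, Bm, C#m, D, E, F#m, G#dim. A–C#–E = A, D–F#–A = D and E–G#–B = E all belong to that set. A–C–E doesn't fit — on degree 1 A major would have A (I). Am is the degree-1 chord of A minor, so it is the borrowed i. But E–G–B is foreign: the diatonic V on degree 5 is E, whereas Em comes from A minor. It is labeled v.

i, v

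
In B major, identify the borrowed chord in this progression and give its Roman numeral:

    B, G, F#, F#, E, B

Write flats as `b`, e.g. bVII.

bVI

B major has the diatonic set B, C#m, D#m, E, F#, G#m, A#dim. B, F# and E all belong to that set. G (G–B–D) is not: scale degree 6 in B major carries G#m (vi). In B minor the chord on that degree is G, so here it functions as bVI, borrowed from the parallel minor.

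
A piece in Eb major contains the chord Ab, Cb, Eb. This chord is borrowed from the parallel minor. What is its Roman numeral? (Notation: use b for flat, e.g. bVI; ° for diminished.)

iv

The root Ab is the diatonic 4th degree of Eb major; the borrowing shows in the chord quality. The diatonic chord on degree 4 would be Ab (IV), but Ab–Cb–Eb is the minor chord from Eb minor. As a borrowed chord it is labeled iv.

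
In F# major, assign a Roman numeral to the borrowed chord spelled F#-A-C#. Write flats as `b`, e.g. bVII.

F# is scale degree 1 in F# major. The diatonic chord on degree 1 would be F# (I), but F#–A–C# is the minor chord from F# minor. As a borrowed chord it is labeled i.

i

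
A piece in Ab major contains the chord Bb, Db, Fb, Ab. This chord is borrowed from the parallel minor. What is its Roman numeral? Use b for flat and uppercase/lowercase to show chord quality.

iiø7

Bb is scale degree 2 in Ab major. Diatonically Ab major has Bbm (ii) on that degree; Bb–Db–Fb–Ab is instead the half-diminished-seventh chord native to Ab minor, so it takes the label iiø7.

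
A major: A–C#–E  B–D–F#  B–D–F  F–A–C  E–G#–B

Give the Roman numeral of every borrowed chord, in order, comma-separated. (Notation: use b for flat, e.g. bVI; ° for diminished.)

In A major the diatonic chords are A, Bm, C#m, D, E, F#m, G#dim. Of the given chords, A–C#–E = A, B–D–F# = Bm and E–G#–B = E are diatonic. B–D–F is not: scale degree 2 in A major carries Bm (ii). In A minor the chord on that degree is Bdim, so here it functions as ii°, borrowed from the parallel minor. F–A–C doesn't fit — on degree 6 A major would have F#m (vi). F is the degree-6 chord of A minor, so it is the borrowed bVI.

ii°, bVI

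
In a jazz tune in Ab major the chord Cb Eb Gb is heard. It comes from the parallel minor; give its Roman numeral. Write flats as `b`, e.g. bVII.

bIII

Cb is the lowered form of scale degree 3 in Ab major (the diatonic degree 3 is C). Diatonically Ab major has Cm (iii) on that degree; Cb–Eb–Gb is instead the major chord native to Ab minor, so it takes the label bIII.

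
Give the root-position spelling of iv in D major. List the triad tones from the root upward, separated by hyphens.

G-Bb-D

The root, G, is scale degree 4 — the same note in D major and D minor; only the chord quality changes. In D minor the chord on G is G–Bb–D.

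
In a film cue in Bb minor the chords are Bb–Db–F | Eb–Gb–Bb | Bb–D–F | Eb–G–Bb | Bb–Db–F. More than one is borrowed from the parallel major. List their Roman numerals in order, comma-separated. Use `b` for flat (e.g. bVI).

I, IV

The diatonic triads in Bb minor (with V from harmonic minor) are Bbm, Cdim, Db, Ebm, F, Gb, Ab. Of the given chords, Bb–Db–F = Bbm and Eb–Gb–Bb = Ebm are diatonic. Bb–D–F doesn't fit — on degree 1 Bb minor would have Bbm (i). Bb is the degree-1 chord of Bb major, so it is the borrowed I. But Eb–G–Bb is foreign: the diatonic iv on degree 4 is Ebm, whereas Eb comes from Bb major. It is labeled IV.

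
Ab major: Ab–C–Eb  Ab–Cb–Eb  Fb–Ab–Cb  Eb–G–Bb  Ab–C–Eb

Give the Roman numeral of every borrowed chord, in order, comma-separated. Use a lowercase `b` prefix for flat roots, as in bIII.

i, bVI

The diatonic triads in Ab major are Ab, Bbm, Cm, Db, Eb, Fm, Gdim. Of the given chords, Ab–C–Eb = Ab and Eb–G–Bb = Eb are diatonic. Ab–Cb–Eb is not: scale degree 1 in Ab major carries Ab (I). In Ab minor the chord on that degree is Abm, so here it functions as i, borrowed from the parallel minor. But Fb–Ab–Cb is foreign: the diatonic vi on degree 6 is Fm, whereas Fb comes from Ab minor. It is labeled bVI.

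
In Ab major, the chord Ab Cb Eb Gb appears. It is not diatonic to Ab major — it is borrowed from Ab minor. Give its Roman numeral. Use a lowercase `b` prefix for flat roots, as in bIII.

i7

The root Ab is the diatonic 1st degree of Ab major; the borrowing shows in the chord quality. Ab–Cb–Eb–Gb is a minor-seventh chord — the form found in Ab minor, not the diatonic I (Ab). Borrowed into Ab major it is written i7.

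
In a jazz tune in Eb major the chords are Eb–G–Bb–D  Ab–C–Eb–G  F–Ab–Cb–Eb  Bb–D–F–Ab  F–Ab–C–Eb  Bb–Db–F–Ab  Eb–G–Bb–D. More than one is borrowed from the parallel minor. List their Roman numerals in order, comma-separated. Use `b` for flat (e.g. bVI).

iiø7, v7

The diatonic triads in Eb major are Eb, Fm, Gm, Ab, Bb, Cm, Ddim. Eb–G–Bb–D = Ebmaj7, Ab–C–Eb–G = Abmaj7, Bb–D–F–Ab = Bb7 and F–Ab–C–Eb = Fm7 all belong to that set. F–Ab–Cb–Eb doesn't fit — on degree 2 Eb major would have Fm (ii). Fm7b5 is the degree-2 chord of Eb minor, so it is the borrowed iiø7. Bb–Db–F–Ab doesn't fit — on degree 5 Eb major would have Bb (V). Bbm7 is the degree-5 chord of Eb minor, so it is the borrowed v7.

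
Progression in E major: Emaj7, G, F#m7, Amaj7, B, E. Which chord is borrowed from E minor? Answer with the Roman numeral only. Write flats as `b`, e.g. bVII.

bIII

E major has the diatonic set E, F#m, G#m, A, B, C#m, D#dim. Emaj7, F#m7, Amaj7, B and E all belong to that set. G (G–B–D) is not: scale degree 3 in E major carries G#m (iii). In E minor the chord on that degree is G, so here it functions as bIII, borrowed from the parallel minor.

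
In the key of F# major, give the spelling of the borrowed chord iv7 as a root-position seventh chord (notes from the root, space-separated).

The root, B, is scale degree 4 — the same note in F# major and F# minor; only the chord quality changes. Building the minor-seventh chord from the parallel minor on B: B–D–F#–A.

B D F# A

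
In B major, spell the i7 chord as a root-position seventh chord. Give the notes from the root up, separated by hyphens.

The root, B, is scale degree 1 — the same note in B major and B minor; only the chord quality changes. Stacking thirds in B minor on B gives B–D–F#–A.

B-D-F#-A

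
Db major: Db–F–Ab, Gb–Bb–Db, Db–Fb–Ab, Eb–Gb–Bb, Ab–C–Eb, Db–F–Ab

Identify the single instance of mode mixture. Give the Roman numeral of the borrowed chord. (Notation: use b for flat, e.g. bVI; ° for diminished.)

i

In Db major the diatonic chords are Db, Ebm, Fm, Gb, Ab, Bbm, Cdim. Of the given chords, Db–F–Ab = Db, Gb–Bb–Db = Gb, Eb–Gb–Bb = Ebm and Ab–C–Eb = Ab are diatonic. Db–Fb–Ab doesn't fit — on degree 1 Db major would have Db (I). Dbm is the degree-1 chord of Db minor, so it is the borrowed i.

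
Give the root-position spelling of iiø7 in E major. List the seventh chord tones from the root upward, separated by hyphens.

F#-A-C-E

The root, F#, is scale degree 2 — the same note in E major and E minor; only the chord quality changes. Stacking thirds in E minor on F# gives F#–A–C–E.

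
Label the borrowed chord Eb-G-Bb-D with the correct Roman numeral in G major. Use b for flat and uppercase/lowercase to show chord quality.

bVImaj7

The root Eb is the lowered 6th scale degree — diatonically G major has E there. The diatonic chord on degree 6 would be Em (vi), but Eb–G–Bb–D is the major-seventh chord from G minor. As a borrowed chord it is labeled bVImaj7.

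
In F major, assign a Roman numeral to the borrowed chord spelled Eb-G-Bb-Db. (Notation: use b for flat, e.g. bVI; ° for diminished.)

The root Eb is the lowered 7th scale degree — diatonically F major has E there. The diatonic chord on degree 7 would be Edim (vii°), but Eb–G–Bb–Db is the dominant-seventh chord from F minor. As a borrowed chord it is labeled bVII7.

bVII7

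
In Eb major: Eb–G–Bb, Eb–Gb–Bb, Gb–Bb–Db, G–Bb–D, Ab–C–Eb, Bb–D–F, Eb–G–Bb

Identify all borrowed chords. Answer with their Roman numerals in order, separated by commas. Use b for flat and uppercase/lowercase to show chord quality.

i, bIII

In Eb major the diatonic chords are Eb, Fm, Gm, Ab, Bb, Cm, Ddim. Eb–G–Bb = Eb, G–Bb–D = Gm, Ab–C–Eb = Ab and Bb–D–F = Bb all belong to that set. But Eb–Gb–Bb is foreign: the diatonic I on degree 1 is Eb, whereas Ebm comes from Eb minor. It is labeled i. Gb–Bb–Db doesn't fit — on degree 3 Eb major would have Gm (iii). Gb is the degree-3 chord of Eb minor, so it is the borrowed bIII.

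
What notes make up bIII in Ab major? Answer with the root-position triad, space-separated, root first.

The root of bIII is the lowered 3rd degree: C becomes Cb. In Ab minor the chord on Cb is Cb–Eb–Gb.

Cb Eb Gb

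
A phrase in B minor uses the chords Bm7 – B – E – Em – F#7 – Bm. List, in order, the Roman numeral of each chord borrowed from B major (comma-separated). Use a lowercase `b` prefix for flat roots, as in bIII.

I, IV

In B minor (with V from harmonic minor) the diatonic chords are Bm, C#dim, D, Em, F#, G, A. Bm7, Em, F#7 and Bm are all diatonic. B (B–D#–F#) is not: scale degree 1 in B minor carries Bm (i). In B major the chord on that degree is B, so here it functions as I, borrowed from the parallel major. But E (E–G#–B) is foreign: the diatonic iv on degree 4 is Em, whereas E comes from B major. It is labeled IV.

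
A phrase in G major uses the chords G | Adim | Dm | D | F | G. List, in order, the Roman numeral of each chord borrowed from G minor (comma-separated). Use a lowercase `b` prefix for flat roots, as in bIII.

ii°, v, bVII

The diatonic triads in G major are G, Am, Bm, C, D, Em, F#dim. Of the given chords, G and D are diatonic. Adim (A–C–Eb) doesn't fit — on degree 2 G major would have Am (ii). Adim is the degree-2 chord of G minor, so it is the borrowed ii°. Dm (D–F–A) doesn't fit — on degree 5 G major would have D (V). Dm is the degree-5 chord of G minor, so it is the borrowed v. F (F–A–C) doesn't fit — on degree 7 G major would have F#dim (vii°). F is the degree-7 chord of G minor, so it is the borrowed bVII.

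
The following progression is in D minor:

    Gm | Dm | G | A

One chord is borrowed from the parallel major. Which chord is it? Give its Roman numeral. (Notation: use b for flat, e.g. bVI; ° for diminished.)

In D minor (with V from harmonic minor) the diatonic chords are Dm, Edim, F, Gm, A, Bb, C. Gm, Dm and A all belong to that set. G (G–B–D) doesn't fit — on degree 4 D minor would have Gm (iv). G is the degree-4 chord of D major, so it is the borrowed IV.

IV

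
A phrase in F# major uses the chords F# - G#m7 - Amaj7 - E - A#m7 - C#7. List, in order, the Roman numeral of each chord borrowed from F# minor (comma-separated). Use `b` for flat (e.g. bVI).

bIIImaj7, bVII

In F# major the diatonic chords are F#, G#m, A#m, B, C#, D#m, E#dim. Of the given chords, F#, G#m7, A#m7 and C#7 are diatonic. But Amaj7 (A–C#–E–G#) is foreign: the diatonic iii on degree 3 is A#m, whereas Amaj7 comes from F# minor. It is labeled bIIImaj7. E (E–G#–B) doesn't fit — on degree 7 F# major would have E#dim (vii°). E is the degree-7 chord of F# minor, so it is the borrowed bVII.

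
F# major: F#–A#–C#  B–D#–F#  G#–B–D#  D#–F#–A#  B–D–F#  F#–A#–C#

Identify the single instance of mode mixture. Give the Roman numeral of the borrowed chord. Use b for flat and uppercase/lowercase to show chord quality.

iv

The diatonic triads in F# major are F#, G#m, A#m, B, C#, D#m, E#dim. F#–A#–C# = F#, B–D#–F# = B, G#–B–D# = G#m and D#–F#–A# = D#m all belong to that set. B–D–F# is not: scale degree 4 in F# major carries B (IV). In F# minor the chord on that degree is Bm, so here it functions as iv, borrowed from the parallel minor.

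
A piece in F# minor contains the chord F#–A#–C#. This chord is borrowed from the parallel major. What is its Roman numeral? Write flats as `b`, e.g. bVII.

F# is scale degree 1 in F# minor. The diatonic chord on degree 1 would be F#m (i), but F#–A#–C# is the major chord from F# major. As a borrowed chord it is labeled I.

I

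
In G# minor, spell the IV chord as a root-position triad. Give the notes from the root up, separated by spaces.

The root, C#, is scale degree 4 — the same note in G# minor and G# major; only the chord quality changes. Stacking thirds in G# major on C# gives C#–E#–G#.

C# E# G#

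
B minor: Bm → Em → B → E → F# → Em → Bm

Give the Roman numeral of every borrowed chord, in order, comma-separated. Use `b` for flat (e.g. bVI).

B minor has the diatonic set Bm, C#dim, D, Em, F#, G, A (with V from harmonic minor). Bm, Em and F# all belong to that set. But B (B–D#–F#) is foreign: the diatonic i on degree 1 is Bm, whereas B comes from B major. It is labeled I. E (E–G#–B) is not: scale degree 4 in B minor carries Em (iv). In B major the chord on that degree is E, so here it functions as IV, borrowed from the parallel major.

I, IV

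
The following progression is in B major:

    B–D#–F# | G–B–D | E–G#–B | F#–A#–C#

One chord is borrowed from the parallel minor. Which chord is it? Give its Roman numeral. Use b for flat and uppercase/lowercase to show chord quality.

bVI

The diatonic triads in B major are B, C#m, D#m, E, F#, G#m, A#dim. B–D#–F# = B, E–G#–B = E and F#–A#–C# = F# all belong to that set. G–B–D is not: scale degree 6 in B major carries G#m (vi). In B minor the chord on that degree is G, so here it functions as bVI, borrowed from the parallel minor.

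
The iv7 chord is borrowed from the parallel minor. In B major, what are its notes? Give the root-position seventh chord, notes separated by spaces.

The root, E, is scale degree 4 — the same note in B major and B minor; only the chord quality changes. Stacking thirds in B minor on E gives E–G–B–D.

E G B D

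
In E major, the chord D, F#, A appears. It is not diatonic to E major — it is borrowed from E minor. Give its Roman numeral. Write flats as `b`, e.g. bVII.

The root D is the lowered 7th scale degree — diatonically E major has D# there. Diatonically E major has D#dim (vii°) on that degree; D–F#–A is instead the major chord native to E minor, so it takes the label bVII.

bVII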